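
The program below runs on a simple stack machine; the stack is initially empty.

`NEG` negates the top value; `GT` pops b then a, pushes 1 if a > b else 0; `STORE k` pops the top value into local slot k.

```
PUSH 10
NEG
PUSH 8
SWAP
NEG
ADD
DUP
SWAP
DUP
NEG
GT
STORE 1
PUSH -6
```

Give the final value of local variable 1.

PUSH 10 : [10]
NEG     : [-10]
PUSH 8  : [-10, 8]
SWAP    : [8, -10]
NEG     : [8, 10]
ADD     : [18]
DUP     : [18, 18]
SWAP    : [18, 18]
DUP     : [18, 18, 18]
NEG     : [18, 18, -18]
GT      : [18, 1]
STORE 1 : [18]
PUSH -6 : [18, -6]

1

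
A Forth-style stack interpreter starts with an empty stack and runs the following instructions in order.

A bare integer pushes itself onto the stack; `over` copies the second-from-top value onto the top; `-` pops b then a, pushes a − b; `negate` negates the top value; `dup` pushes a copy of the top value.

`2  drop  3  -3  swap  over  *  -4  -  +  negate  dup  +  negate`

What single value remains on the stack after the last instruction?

2      : [2]
drop   : []
3      : [3]
-3     : [3, -3]
swap   : [-3, 3]
over   : [-3, 3, -3]
*      : [-3, -9]
-4     : [-3, -9, -4]
-      : [-3, -5]
+      : [-8]
negate : [8]
dup    : [8, 8]
+      : [16]
negate : [-16]

-16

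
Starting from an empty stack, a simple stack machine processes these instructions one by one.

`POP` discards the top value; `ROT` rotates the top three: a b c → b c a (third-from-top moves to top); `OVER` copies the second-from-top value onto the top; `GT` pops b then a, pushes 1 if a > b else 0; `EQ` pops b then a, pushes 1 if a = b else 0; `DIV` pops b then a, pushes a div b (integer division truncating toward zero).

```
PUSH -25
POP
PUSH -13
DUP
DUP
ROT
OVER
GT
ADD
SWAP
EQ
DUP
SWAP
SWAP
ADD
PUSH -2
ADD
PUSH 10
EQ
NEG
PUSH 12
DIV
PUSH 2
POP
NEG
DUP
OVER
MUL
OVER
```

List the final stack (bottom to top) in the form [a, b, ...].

[0, 0, 0]

PUSH -25 → [-25]
POP      → []
PUSH -13 → [-13]
DUP      → [-13, -13]
DUP      → [-13, -13, -13]
ROT      → [-13, -13, -13]
OVER     → [-13, -13, -13, -13]
GT       → [-13, -13, 0]
ADD      → [-13, -13]
SWAP     → [-13, -13]
EQ       → [1]
DUP      → [1, 1]
SWAP     → [1, 1]
SWAP     → [1, 1]
ADD      → [2]
PUSH -2  → [2, -2]
ADD      → [0]
PUSH 10  → [0, 10]
EQ       → [0]
NEG      → [0]
PUSH 12  → [0, 12]
DIV      → [0]
PUSH 2   → [0, 2]
POP      → [0]
NEG      → [0]
DUP      → [0, 0]
OVER     → [0, 0, 0]
MUL      → [0, 0]
OVER     → [0, 0, 0]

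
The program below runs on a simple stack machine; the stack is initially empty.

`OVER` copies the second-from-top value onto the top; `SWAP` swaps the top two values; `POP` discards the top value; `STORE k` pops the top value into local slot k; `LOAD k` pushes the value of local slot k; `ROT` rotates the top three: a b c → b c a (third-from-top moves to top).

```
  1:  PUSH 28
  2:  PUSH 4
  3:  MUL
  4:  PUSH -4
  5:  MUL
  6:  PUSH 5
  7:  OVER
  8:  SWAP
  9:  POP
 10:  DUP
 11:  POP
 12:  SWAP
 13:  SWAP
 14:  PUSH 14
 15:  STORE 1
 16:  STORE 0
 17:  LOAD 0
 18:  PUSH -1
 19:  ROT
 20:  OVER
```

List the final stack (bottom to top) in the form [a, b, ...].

PUSH 28  28
PUSH 4   28 4
MUL      112
PUSH -4  112 -4
MUL      -448
PUSH 5   -448 5
OVER     -448 5 -448
SWAP     -448 -448 5
POP      -448 -448
DUP      -448 -448 -448
POP      -448 -448
SWAP     -448 -448
SWAP     -448 -448
PUSH 14  -448 -448 14
STORE 1  -448 -448
STORE 0  -448
LOAD 0   -448 -448
PUSH -1  -448 -448 -1
ROT      -448 -1 -448
OVER     -448 -1 -448 -1

[-448, -1, -448, -1]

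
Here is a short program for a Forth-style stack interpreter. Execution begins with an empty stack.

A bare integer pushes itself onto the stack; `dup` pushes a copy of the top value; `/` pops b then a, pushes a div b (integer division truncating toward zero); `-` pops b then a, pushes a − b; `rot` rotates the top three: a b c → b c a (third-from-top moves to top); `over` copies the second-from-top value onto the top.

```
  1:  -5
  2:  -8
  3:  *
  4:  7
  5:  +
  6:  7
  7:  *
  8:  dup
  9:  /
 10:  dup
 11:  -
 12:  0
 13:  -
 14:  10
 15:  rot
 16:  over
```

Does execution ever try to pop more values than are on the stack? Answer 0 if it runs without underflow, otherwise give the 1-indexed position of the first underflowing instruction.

15

-5  : [-5]
-8  : [-5, -8]
*   : [40]
7   : [40, 7]
+   : [47]
7   : [47, 7]
*   : [329]
dup : [329, 329]
/   : [1]
dup : [1, 1]
-   : [0]
0   : [0, 0]
-   : [0]
10  : [0, 10]
rot  — needs 3 operands, stack has 2 → underflow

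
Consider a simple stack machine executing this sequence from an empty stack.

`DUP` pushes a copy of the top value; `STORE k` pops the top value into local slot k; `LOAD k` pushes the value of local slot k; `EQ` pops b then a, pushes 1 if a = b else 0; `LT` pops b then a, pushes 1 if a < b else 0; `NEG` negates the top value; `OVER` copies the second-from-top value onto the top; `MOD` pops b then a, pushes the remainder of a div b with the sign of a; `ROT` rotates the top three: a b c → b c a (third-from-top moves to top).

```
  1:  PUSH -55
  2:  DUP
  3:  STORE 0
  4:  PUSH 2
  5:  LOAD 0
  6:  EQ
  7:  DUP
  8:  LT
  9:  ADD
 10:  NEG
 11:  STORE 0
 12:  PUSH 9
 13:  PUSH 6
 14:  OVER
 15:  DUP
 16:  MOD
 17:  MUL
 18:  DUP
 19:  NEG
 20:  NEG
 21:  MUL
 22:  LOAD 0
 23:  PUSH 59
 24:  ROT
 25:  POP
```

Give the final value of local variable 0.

PUSH -55  -55
DUP       -55 -55
STORE 0   -55
PUSH 2    -55 2
LOAD 0    -55 2 -55
EQ        -55 0
DUP       -55 0 0
LT        -55 0
ADD       -55
NEG       55
STORE 0   (empty)
PUSH 9    9
PUSH 6    9 6
OVER      9 6 9
DUP       9 6 9 9
MOD       9 6 0
MUL       9 0
DUP       9 0 0
NEG       9 0 0
NEG       9 0 0
MUL       9 0
LOAD 0    9 0 55
PUSH 59   9 0 55 59
ROT       9 55 59 0
POP       9 55 59

55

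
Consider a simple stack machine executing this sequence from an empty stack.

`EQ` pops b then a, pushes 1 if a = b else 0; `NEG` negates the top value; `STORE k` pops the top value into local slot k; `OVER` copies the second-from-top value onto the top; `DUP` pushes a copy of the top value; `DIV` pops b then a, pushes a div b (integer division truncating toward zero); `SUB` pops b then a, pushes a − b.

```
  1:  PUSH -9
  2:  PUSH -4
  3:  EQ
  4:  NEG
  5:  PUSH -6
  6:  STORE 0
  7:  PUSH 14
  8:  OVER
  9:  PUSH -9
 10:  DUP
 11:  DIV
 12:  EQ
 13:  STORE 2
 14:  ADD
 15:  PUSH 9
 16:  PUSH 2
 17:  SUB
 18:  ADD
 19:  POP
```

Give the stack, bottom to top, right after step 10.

PUSH -9 → [-9]
PUSH -4 → [-9, -4]
EQ      → [0]
NEG     → [0]
PUSH -6 → [0, -6]
STORE 0 → [0]
PUSH 14 → [0, 14]
OVER    → [0, 14, 0]
PUSH -9 → [0, 14, 0, -9]
DUP     → [0, 14, 0, -9, -9]

[0, 14, 0, -9, -9]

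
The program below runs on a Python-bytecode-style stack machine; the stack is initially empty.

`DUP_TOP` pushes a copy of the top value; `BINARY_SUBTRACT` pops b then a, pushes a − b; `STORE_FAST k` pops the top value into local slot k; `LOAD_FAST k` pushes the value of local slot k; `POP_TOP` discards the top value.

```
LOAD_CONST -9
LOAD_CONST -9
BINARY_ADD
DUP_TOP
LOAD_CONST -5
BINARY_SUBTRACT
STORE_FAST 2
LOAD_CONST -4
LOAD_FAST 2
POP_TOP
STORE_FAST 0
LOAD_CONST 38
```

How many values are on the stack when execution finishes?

LOAD_CONST -9   -> [-9]
LOAD_CONST -9   -> [-9, -9]
BINARY_ADD      -> [-18]
DUP_TOP         -> [-18, -18]
LOAD_CONST -5   -> [-18, -18, -5]
BINARY_SUBTRACT -> [-18, -13]
STORE_FAST 2    -> [-18]
LOAD_CONST -4   -> [-18, -4]
LOAD_FAST 2     -> [-18, -4, -13]
POP_TOP         -> [-18, -4]
STORE_FAST 0    -> [-18]
LOAD_CONST 38   -> [-18, 38]

2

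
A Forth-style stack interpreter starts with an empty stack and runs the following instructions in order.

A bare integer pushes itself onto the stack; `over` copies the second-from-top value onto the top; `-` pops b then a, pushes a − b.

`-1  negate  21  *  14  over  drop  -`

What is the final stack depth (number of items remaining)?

1

-1      -1
negate  1
21      1 21
*       21
14      21 14
over    21 14 21
drop    21 14
-       7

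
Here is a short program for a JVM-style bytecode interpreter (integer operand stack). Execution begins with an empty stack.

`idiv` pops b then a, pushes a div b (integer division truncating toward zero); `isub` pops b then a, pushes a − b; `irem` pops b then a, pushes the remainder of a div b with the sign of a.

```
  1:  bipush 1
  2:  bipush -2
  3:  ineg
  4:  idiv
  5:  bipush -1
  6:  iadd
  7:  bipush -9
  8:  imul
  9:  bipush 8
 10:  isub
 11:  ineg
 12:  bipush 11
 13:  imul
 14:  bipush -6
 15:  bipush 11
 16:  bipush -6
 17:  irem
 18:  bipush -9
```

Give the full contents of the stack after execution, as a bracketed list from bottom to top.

[-11, -6, 5, -9]

bipush 1  -> 1
bipush -2 -> 1 -2
ineg      -> 1 2
idiv      -> 0
bipush -1 -> 0 -1
iadd      -> -1
bipush -9 -> -1 -9
imul      -> 9
bipush 8  -> 9 8
isub      -> 1
ineg      -> -1
bipush 11 -> -1 11
imul      -> -11
bipush -6 -> -11 -6
bipush 11 -> -11 -6 11
bipush -6 -> -11 -6 11 -6
irem      -> -11 -6 5
bipush -9 -> -11 -6 5 -9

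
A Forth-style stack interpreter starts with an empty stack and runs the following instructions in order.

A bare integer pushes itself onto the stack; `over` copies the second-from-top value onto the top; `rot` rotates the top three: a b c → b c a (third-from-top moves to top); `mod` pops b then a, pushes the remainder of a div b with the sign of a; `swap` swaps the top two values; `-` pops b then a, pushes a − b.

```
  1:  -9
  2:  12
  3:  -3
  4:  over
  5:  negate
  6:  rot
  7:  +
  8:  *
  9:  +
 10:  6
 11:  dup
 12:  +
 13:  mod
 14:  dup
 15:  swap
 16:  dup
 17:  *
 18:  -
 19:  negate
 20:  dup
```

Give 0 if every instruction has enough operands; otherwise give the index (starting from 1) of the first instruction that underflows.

0

-9      -9
12      -9 12
-3      -9 12 -3
over    -9 12 -3 12
negate  -9 12 -3 -12
rot     -9 -3 -12 12
+       -9 -3 0
*       -9 0
+       -9
6       -9 6
dup     -9 6 6
+       -9 12
mod     -9
dup     -9 -9
swap    -9 -9
dup     -9 -9 -9
*       -9 81
-       -90
negate  90
dup     90 90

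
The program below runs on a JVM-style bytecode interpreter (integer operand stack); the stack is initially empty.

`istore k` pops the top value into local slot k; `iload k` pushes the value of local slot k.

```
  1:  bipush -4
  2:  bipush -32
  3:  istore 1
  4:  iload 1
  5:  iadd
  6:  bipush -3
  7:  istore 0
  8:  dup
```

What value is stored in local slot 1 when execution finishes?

bipush -4   [-4]
bipush -32  [-4, -32]
istore 1    [-4]
iload 1     [-4, -32]
iadd        [-36]
bipush -3   [-36, -3]
istore 0    [-36]
dup         [-36, -36]

-32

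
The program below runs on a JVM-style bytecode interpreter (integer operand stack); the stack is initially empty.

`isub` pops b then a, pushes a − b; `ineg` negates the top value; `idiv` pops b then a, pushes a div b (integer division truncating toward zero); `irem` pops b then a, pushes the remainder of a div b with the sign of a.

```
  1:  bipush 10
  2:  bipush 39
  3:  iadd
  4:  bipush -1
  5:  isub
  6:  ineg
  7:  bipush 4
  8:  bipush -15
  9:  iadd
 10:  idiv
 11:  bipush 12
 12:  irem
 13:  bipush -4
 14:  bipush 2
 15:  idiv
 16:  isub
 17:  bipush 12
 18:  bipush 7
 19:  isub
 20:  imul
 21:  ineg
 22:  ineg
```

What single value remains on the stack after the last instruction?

30

bipush 10  : 10
bipush 39  : 10 39
iadd       : 49
bipush -1  : 49 -1
isub       : 50
ineg       : -50
bipush 4   : -50 4
bipush -15 : -50 4 -15
iadd       : -50 -11
idiv       : 4
bipush 12  : 4 12
irem       : 4
bipush -4  : 4 -4
bipush 2   : 4 -4 2
idiv       : 4 -2
isub       : 6
bipush 12  : 6 12
bipush 7   : 6 12 7
isub       : 6 5
imul       : 30
ineg       : -30
ineg       : 30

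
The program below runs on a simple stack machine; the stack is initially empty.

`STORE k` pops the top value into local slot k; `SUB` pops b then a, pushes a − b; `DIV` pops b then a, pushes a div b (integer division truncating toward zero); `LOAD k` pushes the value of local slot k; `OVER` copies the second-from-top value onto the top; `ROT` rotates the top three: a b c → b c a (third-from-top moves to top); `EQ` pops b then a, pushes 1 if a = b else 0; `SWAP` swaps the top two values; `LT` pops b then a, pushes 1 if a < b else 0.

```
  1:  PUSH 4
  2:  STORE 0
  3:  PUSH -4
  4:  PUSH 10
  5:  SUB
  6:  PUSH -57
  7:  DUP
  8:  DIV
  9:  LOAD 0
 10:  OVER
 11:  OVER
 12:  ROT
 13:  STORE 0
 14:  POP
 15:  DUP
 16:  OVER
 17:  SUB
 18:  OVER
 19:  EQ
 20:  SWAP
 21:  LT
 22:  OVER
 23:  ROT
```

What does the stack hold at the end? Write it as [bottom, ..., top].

PUSH 4   → [4]
STORE 0  → []
PUSH -4  → [-4]
PUSH 10  → [-4, 10]
SUB      → [-14]
PUSH -57 → [-14, -57]
DUP      → [-14, -57, -57]
DIV      → [-14, 1]
LOAD 0   → [-14, 1, 4]
OVER     → [-14, 1, 4, 1]
OVER     → [-14, 1, 4, 1, 4]
ROT      → [-14, 1, 1, 4, 4]
STORE 0  → [-14, 1, 1, 4]
POP      → [-14, 1, 1]
DUP      → [-14, 1, 1, 1]
OVER     → [-14, 1, 1, 1, 1]
SUB      → [-14, 1, 1, 0]
OVER     → [-14, 1, 1, 0, 1]
EQ       → [-14, 1, 1, 0]
SWAP     → [-14, 1, 0, 1]
LT       → [-14, 1, 1]
OVER     → [-14, 1, 1, 1]
ROT      → [-14, 1, 1, 1]

[-14, 1, 1, 1]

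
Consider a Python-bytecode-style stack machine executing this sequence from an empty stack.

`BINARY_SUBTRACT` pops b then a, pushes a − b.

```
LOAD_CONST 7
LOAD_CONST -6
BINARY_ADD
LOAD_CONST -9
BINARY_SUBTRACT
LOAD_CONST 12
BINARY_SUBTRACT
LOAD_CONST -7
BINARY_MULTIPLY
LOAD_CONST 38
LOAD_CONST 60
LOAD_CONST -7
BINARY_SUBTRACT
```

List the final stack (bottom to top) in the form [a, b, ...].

LOAD_CONST 7     [7]
LOAD_CONST -6    [7, -6]
BINARY_ADD       [1]
LOAD_CONST -9    [1, -9]
BINARY_SUBTRACT  [10]
LOAD_CONST 12    [10, 12]
BINARY_SUBTRACT  [-2]
LOAD_CONST -7    [-2, -7]
BINARY_MULTIPLY  [14]
LOAD_CONST 38    [14, 38]
LOAD_CONST 60    [14, 38, 60]
LOAD_CONST -7    [14, 38, 60, -7]
BINARY_SUBTRACT  [14, 38, 67]

[14, 38, 67]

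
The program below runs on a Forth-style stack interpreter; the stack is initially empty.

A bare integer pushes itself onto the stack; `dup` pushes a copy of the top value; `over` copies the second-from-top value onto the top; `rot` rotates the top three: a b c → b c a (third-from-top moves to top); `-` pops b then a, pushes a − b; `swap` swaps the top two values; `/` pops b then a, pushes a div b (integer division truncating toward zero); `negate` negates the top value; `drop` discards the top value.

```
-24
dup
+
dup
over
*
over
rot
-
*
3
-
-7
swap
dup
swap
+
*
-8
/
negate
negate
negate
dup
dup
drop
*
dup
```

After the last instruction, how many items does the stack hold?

-24    : -24
dup    : -24 -24
+      : -48
dup    : -48 -48
over   : -48 -48 -48
*      : -48 2304
over   : -48 2304 -48
rot    : 2304 -48 -48
-      : 2304 0
*      : 0
3      : 0 3
-      : -3
-7     : -3 -7
swap   : -7 -3
dup    : -7 -3 -3
swap   : -7 -3 -3
+      : -7 -6
*      : 42
-8     : 42 -8
/      : -5
negate : 5
negate : -5
negate : 5
dup    : 5 5
dup    : 5 5 5
drop   : 5 5
*      : 25
dup    : 25 25

2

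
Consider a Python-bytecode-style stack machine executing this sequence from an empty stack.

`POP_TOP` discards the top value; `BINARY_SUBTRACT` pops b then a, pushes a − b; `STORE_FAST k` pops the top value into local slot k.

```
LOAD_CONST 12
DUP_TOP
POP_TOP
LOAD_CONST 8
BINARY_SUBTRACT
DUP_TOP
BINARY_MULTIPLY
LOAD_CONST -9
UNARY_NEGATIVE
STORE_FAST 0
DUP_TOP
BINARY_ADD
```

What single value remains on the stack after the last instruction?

32

LOAD_CONST 12   -> 12
DUP_TOP         -> 12 12
POP_TOP         -> 12
LOAD_CONST 8    -> 12 8
BINARY_SUBTRACT -> 4
DUP_TOP         -> 4 4
BINARY_MULTIPLY -> 16
LOAD_CONST -9   -> 16 -9
UNARY_NEGATIVE  -> 16 9
STORE_FAST 0    -> 16
DUP_TOP         -> 16 16
BINARY_ADD      -> 32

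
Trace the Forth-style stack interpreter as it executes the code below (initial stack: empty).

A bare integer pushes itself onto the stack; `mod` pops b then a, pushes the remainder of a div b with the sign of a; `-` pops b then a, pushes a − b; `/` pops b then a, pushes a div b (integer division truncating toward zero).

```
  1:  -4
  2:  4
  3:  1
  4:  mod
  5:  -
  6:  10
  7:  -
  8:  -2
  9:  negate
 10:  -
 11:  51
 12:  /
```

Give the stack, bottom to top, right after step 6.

[-4, 10]

-4   -4
4    -4 4
1    -4 4 1
mod  -4 0
-    -4
10   -4 10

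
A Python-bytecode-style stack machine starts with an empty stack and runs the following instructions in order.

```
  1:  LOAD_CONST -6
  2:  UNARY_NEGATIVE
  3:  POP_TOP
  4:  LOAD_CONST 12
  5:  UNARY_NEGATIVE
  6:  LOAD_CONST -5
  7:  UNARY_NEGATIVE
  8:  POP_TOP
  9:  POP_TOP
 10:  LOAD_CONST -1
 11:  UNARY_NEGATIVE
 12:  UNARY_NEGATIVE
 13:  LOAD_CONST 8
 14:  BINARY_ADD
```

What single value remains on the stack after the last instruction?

7

LOAD_CONST -6   -6
UNARY_NEGATIVE  6
POP_TOP         (empty)
LOAD_CONST 12   12
UNARY_NEGATIVE  -12
LOAD_CONST -5   -12 -5
UNARY_NEGATIVE  -12 5
POP_TOP         -12
POP_TOP         (empty)
LOAD_CONST -1   -1
UNARY_NEGATIVE  1
UNARY_NEGATIVE  -1
LOAD_CONST 8    -1 8
BINARY_ADD      7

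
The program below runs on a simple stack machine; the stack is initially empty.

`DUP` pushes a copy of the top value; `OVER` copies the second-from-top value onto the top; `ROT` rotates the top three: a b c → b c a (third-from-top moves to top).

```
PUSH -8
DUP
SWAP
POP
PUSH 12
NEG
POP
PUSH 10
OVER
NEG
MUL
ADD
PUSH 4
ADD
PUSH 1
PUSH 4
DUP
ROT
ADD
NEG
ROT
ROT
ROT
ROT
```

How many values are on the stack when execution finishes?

3

PUSH -8 : [-8]
DUP     : [-8, -8]
SWAP    : [-8, -8]
POP     : [-8]
PUSH 12 : [-8, 12]
NEG     : [-8, -12]
POP     : [-8]
PUSH 10 : [-8, 10]
OVER    : [-8, 10, -8]
NEG     : [-8, 10, 8]
MUL     : [-8, 80]
ADD     : [72]
PUSH 4  : [72, 4]
ADD     : [76]
PUSH 1  : [76, 1]
PUSH 4  : [76, 1, 4]
DUP     : [76, 1, 4, 4]
ROT     : [76, 4, 4, 1]
ADD     : [76, 4, 5]
NEG     : [76, 4, -5]
ROT     : [4, -5, 76]
ROT     : [-5, 76, 4]
ROT     : [76, 4, -5]
ROT     : [4, -5, 76]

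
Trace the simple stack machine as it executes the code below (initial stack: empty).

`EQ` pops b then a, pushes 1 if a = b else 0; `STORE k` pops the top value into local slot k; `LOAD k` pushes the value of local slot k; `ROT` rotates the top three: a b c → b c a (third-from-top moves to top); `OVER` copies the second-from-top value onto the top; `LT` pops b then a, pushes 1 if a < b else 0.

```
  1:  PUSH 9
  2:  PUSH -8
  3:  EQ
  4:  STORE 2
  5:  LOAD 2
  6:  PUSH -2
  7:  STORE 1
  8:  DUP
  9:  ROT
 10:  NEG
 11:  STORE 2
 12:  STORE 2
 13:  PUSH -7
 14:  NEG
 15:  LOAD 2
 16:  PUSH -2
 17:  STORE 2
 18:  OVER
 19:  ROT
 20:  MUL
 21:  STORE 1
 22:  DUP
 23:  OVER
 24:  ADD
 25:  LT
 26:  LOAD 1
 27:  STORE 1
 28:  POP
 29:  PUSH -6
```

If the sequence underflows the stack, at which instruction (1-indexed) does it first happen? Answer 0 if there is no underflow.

9

PUSH 9  -> [9]
PUSH -8 -> [9, -8]
EQ      -> [0]
STORE 2 -> []
LOAD 2  -> [0]
PUSH -2 -> [0, -2]
STORE 1 -> [0]
DUP     -> [0, 0]
ROT  — needs 3 operands, stack has 2 → underflow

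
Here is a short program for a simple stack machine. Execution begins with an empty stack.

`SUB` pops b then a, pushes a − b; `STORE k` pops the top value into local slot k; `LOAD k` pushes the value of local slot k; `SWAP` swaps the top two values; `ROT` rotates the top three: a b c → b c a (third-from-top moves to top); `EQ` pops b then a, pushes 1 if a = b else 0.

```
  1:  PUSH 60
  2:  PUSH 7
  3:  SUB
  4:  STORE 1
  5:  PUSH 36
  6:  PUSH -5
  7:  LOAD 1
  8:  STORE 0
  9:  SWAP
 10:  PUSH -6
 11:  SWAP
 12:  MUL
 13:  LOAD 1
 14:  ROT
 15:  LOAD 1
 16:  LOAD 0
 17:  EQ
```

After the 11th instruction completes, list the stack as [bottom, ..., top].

[-5, -6, 36]

PUSH 60  [60]
PUSH 7   [60, 7]
SUB      [53]
STORE 1  []
PUSH 36  [36]
PUSH -5  [36, -5]
LOAD 1   [36, -5, 53]
STORE 0  [36, -5]
SWAP     [-5, 36]
PUSH -6  [-5, 36, -6]
SWAP     [-5, -6, 36]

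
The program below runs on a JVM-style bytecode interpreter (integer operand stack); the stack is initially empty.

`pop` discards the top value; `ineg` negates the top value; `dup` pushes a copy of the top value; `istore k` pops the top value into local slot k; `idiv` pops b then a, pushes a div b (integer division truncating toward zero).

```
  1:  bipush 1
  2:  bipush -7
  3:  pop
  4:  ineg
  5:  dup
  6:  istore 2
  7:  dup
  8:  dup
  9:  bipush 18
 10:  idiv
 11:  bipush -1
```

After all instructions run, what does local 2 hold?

-1

bipush 1   [1]
bipush -7  [1, -7]
pop        [1]
ineg       [-1]
dup        [-1, -1]
istore 2   [-1]
dup        [-1, -1]
dup        [-1, -1, -1]
bipush 18  [-1, -1, -1, 18]
idiv       [-1, -1, 0]
bipush -1  [-1, -1, 0, -1]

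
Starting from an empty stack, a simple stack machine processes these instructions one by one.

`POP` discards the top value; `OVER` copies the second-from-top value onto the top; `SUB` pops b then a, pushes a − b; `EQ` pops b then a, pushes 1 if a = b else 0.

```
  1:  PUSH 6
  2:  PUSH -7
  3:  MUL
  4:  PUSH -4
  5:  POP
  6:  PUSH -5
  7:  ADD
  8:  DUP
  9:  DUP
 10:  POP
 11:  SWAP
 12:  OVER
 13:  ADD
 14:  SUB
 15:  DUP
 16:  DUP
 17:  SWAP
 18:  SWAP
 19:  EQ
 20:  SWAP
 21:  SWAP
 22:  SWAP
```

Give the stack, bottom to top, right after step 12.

PUSH 6  → 6
PUSH -7 → 6 -7
MUL     → -42
PUSH -4 → -42 -4
POP     → -42
PUSH -5 → -42 -5
ADD     → -47
DUP     → -47 -47
DUP     → -47 -47 -47
POP     → -47 -47
SWAP    → -47 -47
OVER    → -47 -47 -47

[-47, -47, -47]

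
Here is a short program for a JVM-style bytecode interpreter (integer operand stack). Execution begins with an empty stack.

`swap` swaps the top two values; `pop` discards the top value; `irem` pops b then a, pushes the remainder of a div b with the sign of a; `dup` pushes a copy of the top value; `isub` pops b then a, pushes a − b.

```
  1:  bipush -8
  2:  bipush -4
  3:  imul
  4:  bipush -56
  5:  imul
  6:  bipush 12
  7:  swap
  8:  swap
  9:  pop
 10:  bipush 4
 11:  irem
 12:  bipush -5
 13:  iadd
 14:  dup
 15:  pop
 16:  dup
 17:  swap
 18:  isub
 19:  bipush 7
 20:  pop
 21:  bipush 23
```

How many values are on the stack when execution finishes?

2

bipush -8  -> [-8]
bipush -4  -> [-8, -4]
imul       -> [32]
bipush -56 -> [32, -56]
imul       -> [-1792]
bipush 12  -> [-1792, 12]
swap       -> [12, -1792]
swap       -> [-1792, 12]
pop        -> [-1792]
bipush 4   -> [-1792, 4]
irem       -> [0]
bipush -5  -> [0, -5]
iadd       -> [-5]
dup        -> [-5, -5]
pop        -> [-5]
dup        -> [-5, -5]
swap       -> [-5, -5]
isub       -> [0]
bipush 7   -> [0, 7]
pop        -> [0]
bipush 23  -> [0, 23]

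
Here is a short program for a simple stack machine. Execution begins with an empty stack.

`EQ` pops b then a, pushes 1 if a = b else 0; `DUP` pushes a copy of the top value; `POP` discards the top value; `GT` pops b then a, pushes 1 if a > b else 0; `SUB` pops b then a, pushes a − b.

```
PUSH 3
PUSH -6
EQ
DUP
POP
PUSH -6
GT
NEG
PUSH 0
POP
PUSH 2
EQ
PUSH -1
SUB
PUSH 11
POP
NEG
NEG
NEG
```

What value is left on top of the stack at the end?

PUSH 3  -> [3]
PUSH -6 -> [3, -6]
EQ      -> [0]
DUP     -> [0, 0]
POP     -> [0]
PUSH -6 -> [0, -6]
GT      -> [1]
NEG     -> [-1]
PUSH 0  -> [-1, 0]
POP     -> [-1]
PUSH 2  -> [-1, 2]
EQ      -> [0]
PUSH -1 -> [0, -1]
SUB     -> [1]
PUSH 11 -> [1, 11]
POP     -> [1]
NEG     -> [-1]
NEG     -> [1]
NEG     -> [-1]

-1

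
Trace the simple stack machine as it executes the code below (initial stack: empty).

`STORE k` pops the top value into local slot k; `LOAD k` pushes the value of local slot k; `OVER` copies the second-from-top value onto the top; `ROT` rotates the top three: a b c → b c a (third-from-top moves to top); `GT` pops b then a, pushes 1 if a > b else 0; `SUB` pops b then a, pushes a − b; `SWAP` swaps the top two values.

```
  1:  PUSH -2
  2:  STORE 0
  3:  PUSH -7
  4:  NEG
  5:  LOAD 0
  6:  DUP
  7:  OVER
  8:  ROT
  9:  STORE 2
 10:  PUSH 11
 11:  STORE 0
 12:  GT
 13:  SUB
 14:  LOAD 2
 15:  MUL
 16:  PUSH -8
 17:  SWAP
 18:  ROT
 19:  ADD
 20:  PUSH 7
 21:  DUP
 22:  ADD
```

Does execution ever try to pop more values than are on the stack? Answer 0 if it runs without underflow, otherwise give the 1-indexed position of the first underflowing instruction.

18

PUSH -2 : -2
STORE 0 : (empty)
PUSH -7 : -7
NEG     : 7
LOAD 0  : 7 -2
DUP     : 7 -2 -2
OVER    : 7 -2 -2 -2
ROT     : 7 -2 -2 -2
STORE 2 : 7 -2 -2
PUSH 11 : 7 -2 -2 11
STORE 0 : 7 -2 -2
GT      : 7 0
SUB     : 7
LOAD 2  : 7 -2
MUL     : -14
PUSH -8 : -14 -8
SWAP    : -8 -14
ROT  — needs 3 operands, stack has 2 → underflow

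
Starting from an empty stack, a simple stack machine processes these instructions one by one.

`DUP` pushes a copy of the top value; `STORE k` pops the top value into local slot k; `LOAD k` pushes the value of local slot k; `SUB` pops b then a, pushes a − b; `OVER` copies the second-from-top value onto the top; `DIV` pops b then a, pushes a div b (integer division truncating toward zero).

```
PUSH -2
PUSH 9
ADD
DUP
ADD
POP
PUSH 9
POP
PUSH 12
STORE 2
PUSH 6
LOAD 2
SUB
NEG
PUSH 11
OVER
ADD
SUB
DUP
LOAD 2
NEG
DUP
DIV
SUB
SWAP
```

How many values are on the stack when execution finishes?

2

PUSH -2 : [-2]
PUSH 9  : [-2, 9]
ADD     : [7]
DUP     : [7, 7]
ADD     : [14]
POP     : []
PUSH 9  : [9]
POP     : []
PUSH 12 : [12]
STORE 2 : []
PUSH 6  : [6]
LOAD 2  : [6, 12]
SUB     : [-6]
NEG     : [6]
PUSH 11 : [6, 11]
OVER    : [6, 11, 6]
ADD     : [6, 17]
SUB     : [-11]
DUP     : [-11, -11]
LOAD 2  : [-11, -11, 12]
NEG     : [-11, -11, -12]
DUP     : [-11, -11, -12, -12]
DIV     : [-11, -11, 1]
SUB     : [-11, -12]
SWAP    : [-12, -11]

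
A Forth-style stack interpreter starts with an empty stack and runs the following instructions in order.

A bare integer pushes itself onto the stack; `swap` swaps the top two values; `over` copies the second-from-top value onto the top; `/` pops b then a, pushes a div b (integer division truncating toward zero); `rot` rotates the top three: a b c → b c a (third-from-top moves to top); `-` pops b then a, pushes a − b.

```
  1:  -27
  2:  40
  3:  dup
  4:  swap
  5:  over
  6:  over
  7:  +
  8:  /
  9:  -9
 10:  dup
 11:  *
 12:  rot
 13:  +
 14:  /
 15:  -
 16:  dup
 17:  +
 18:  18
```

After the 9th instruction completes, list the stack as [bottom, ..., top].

-27  -> -27
40   -> -27 40
dup  -> -27 40 40
swap -> -27 40 40
over -> -27 40 40 40
over -> -27 40 40 40 40
+    -> -27 40 40 80
/    -> -27 40 0
-9   -> -27 40 0 -9

[-27, 40, 0, -9]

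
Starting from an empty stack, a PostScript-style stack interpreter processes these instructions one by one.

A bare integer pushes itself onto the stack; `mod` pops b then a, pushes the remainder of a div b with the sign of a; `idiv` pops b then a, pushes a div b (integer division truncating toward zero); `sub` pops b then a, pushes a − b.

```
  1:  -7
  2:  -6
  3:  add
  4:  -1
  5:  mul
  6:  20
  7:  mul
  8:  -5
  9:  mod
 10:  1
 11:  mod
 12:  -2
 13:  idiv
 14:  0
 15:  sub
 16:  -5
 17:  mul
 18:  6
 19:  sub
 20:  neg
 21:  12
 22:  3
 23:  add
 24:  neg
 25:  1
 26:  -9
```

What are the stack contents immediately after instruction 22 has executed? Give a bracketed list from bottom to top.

[6, 12, 3]

-7    -7
-6    -7 -6
add   -13
-1    -13 -1
mul   13
20    13 20
mul   260
-5    260 -5
mod   0
1     0 1
mod   0
-2    0 -2
idiv  0
0     0 0
sub   0
-5    0 -5
mul   0
6     0 6
sub   -6
neg   6
12    6 12
3     6 12 3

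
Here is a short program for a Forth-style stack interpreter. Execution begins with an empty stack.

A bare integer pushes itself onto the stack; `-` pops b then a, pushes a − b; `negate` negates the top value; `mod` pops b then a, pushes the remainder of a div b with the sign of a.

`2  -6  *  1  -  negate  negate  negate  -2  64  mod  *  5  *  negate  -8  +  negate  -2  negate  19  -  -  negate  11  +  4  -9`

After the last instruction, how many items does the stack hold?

2      -> [2]
-6     -> [2, -6]
*      -> [-12]
1      -> [-12, 1]
-      -> [-13]
negate -> [13]
negate -> [-13]
negate -> [13]
-2     -> [13, -2]
64     -> [13, -2, 64]
mod    -> [13, -2]
*      -> [-26]
5      -> [-26, 5]
*      -> [-130]
negate -> [130]
-8     -> [130, -8]
+      -> [122]
negate -> [-122]
-2     -> [-122, -2]
negate -> [-122, 2]
19     -> [-122, 2, 19]
-      -> [-122, -17]
-      -> [-105]
negate -> [105]
11     -> [105, 11]
+      -> [116]
4      -> [116, 4]
-9     -> [116, 4, -9]

3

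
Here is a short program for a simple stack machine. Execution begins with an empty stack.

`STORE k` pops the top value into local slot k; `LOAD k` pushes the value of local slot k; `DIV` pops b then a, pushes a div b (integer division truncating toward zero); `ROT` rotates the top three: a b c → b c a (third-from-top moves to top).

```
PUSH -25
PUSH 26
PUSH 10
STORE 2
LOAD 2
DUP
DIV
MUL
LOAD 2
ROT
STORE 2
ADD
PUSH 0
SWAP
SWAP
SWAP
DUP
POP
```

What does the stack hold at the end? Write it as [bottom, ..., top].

PUSH -25 -> -25
PUSH 26  -> -25 26
PUSH 10  -> -25 26 10
STORE 2  -> -25 26
LOAD 2   -> -25 26 10
DUP      -> -25 26 10 10
DIV      -> -25 26 1
MUL      -> -25 26
LOAD 2   -> -25 26 10
ROT      -> 26 10 -25
STORE 2  -> 26 10
ADD      -> 36
PUSH 0   -> 36 0
SWAP     -> 0 36
SWAP     -> 36 0
SWAP     -> 0 36
DUP      -> 0 36 36
POP      -> 0 36

[0, 36]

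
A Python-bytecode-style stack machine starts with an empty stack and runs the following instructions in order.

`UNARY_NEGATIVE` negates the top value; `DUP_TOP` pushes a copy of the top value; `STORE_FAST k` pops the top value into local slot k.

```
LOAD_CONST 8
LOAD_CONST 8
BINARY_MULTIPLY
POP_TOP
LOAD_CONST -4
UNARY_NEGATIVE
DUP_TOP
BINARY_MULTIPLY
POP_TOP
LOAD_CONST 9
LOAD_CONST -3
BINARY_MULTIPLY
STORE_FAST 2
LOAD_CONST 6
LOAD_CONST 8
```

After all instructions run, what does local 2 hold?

LOAD_CONST 8    -> [8]
LOAD_CONST 8    -> [8, 8]
BINARY_MULTIPLY -> [64]
POP_TOP         -> []
LOAD_CONST -4   -> [-4]
UNARY_NEGATIVE  -> [4]
DUP_TOP         -> [4, 4]
BINARY_MULTIPLY -> [16]
POP_TOP         -> []
LOAD_CONST 9    -> [9]
LOAD_CONST -3   -> [9, -3]
BINARY_MULTIPLY -> [-27]
STORE_FAST 2    -> []
LOAD_CONST 6    -> [6]
LOAD_CONST 8    -> [6, 8]

-27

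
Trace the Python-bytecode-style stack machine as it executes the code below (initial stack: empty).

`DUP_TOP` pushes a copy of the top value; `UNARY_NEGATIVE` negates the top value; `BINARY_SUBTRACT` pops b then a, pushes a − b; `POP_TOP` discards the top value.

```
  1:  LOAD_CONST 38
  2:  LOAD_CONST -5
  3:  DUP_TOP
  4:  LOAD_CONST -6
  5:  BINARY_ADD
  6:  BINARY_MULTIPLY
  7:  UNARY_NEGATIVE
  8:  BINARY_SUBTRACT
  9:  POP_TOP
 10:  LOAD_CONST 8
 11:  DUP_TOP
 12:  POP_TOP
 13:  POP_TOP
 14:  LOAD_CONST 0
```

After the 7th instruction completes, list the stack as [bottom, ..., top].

LOAD_CONST 38   : 38
LOAD_CONST -5   : 38 -5
DUP_TOP         : 38 -5 -5
LOAD_CONST -6   : 38 -5 -5 -6
BINARY_ADD      : 38 -5 -11
BINARY_MULTIPLY : 38 55
UNARY_NEGATIVE  : 38 -55

[38, -55]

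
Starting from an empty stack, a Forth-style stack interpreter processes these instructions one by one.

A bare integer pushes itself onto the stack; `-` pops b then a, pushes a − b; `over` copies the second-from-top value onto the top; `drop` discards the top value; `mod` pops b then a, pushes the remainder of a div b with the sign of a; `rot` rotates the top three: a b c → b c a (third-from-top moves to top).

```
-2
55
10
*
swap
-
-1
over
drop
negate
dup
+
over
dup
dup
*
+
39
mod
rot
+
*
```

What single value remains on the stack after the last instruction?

1110

-2      [-2]
55      [-2, 55]
10      [-2, 55, 10]
*       [-2, 550]
swap    [550, -2]
-       [552]
-1      [552, -1]
over    [552, -1, 552]
drop    [552, -1]
negate  [552, 1]
dup     [552, 1, 1]
+       [552, 2]
over    [552, 2, 552]
dup     [552, 2, 552, 552]
dup     [552, 2, 552, 552, 552]
*       [552, 2, 552, 304704]
+       [552, 2, 305256]
39      [552, 2, 305256, 39]
mod     [552, 2, 3]
rot     [2, 3, 552]
+       [2, 555]
*       [1110]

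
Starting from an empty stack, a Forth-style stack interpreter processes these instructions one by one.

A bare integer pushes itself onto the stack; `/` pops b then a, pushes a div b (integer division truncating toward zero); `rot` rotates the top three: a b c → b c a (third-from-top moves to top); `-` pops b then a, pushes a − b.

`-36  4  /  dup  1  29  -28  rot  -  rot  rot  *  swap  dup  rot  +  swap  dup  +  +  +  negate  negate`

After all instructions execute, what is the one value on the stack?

-36    -> -36
4      -> -36 4
/      -> -9
dup    -> -9 -9
1      -> -9 -9 1
29     -> -9 -9 1 29
-28    -> -9 -9 1 29 -28
rot    -> -9 -9 29 -28 1
-      -> -9 -9 29 -29
rot    -> -9 29 -29 -9
rot    -> -9 -29 -9 29
*      -> -9 -29 -261
swap   -> -9 -261 -29
dup    -> -9 -261 -29 -29
rot    -> -9 -29 -29 -261
+      -> -9 -29 -290
swap   -> -9 -290 -29
dup    -> -9 -290 -29 -29
+      -> -9 -290 -58
+      -> -9 -348
+      -> -357
negate -> 357
negate -> -357

-357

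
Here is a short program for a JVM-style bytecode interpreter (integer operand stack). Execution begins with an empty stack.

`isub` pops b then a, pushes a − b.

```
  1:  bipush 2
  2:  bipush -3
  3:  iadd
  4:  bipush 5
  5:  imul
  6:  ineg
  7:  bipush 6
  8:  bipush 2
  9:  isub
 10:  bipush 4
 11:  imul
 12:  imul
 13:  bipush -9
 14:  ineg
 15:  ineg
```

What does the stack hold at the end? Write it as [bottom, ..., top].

[80, -9]

bipush 2  : [2]
bipush -3 : [2, -3]
iadd      : [-1]
bipush 5  : [-1, 5]
imul      : [-5]
ineg      : [5]
bipush 6  : [5, 6]
bipush 2  : [5, 6, 2]
isub      : [5, 4]
bipush 4  : [5, 4, 4]
imul      : [5, 16]
imul      : [80]
bipush -9 : [80, -9]
ineg      : [80, 9]
ineg      : [80, -9]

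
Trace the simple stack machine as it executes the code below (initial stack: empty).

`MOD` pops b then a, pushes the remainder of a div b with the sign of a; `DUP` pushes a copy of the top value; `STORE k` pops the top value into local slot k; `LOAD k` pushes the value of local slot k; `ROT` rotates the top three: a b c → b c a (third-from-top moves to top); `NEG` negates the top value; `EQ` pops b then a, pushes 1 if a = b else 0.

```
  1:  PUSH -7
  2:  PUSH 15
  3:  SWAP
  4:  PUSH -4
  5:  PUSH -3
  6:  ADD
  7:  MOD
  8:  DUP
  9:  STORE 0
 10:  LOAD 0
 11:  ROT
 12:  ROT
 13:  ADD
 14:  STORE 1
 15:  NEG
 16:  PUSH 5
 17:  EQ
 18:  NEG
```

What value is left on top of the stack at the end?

0

PUSH -7  [-7]
PUSH 15  [-7, 15]
SWAP     [15, -7]
PUSH -4  [15, -7, -4]
PUSH -3  [15, -7, -4, -3]
ADD      [15, -7, -7]
MOD      [15, 0]
DUP      [15, 0, 0]
STORE 0  [15, 0]
LOAD 0   [15, 0, 0]
ROT      [0, 0, 15]
ROT      [0, 15, 0]
ADD      [0, 15]
STORE 1  [0]
NEG      [0]
PUSH 5   [0, 5]
EQ       [0]
NEG      [0]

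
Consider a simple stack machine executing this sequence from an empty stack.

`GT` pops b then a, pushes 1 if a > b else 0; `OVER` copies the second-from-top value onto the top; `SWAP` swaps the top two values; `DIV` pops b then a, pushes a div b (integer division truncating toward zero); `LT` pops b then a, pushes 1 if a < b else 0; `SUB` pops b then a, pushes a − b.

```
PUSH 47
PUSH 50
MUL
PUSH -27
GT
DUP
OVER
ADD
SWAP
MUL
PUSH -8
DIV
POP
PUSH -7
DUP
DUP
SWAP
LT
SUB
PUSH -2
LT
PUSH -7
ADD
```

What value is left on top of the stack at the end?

-6

PUSH 47  : 47
PUSH 50  : 47 50
MUL      : 2350
PUSH -27 : 2350 -27
GT       : 1
DUP      : 1 1
OVER     : 1 1 1
ADD      : 1 2
SWAP     : 2 1
MUL      : 2
PUSH -8  : 2 -8
DIV      : 0
POP      : (empty)
PUSH -7  : -7
DUP      : -7 -7
DUP      : -7 -7 -7
SWAP     : -7 -7 -7
LT       : -7 0
SUB      : -7
PUSH -2  : -7 -2
LT       : 1
PUSH -7  : 1 -7
ADD      : -6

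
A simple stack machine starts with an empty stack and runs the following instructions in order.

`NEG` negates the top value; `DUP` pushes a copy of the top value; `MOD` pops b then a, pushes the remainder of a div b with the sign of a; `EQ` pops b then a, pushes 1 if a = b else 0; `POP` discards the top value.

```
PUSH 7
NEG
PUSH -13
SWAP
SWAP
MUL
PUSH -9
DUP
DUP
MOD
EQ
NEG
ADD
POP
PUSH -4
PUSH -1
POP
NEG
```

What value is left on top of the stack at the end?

PUSH 7   : 7
NEG      : -7
PUSH -13 : -7 -13
SWAP     : -13 -7
SWAP     : -7 -13
MUL      : 91
PUSH -9  : 91 -9
DUP      : 91 -9 -9
DUP      : 91 -9 -9 -9
MOD      : 91 -9 0
EQ       : 91 0
NEG      : 91 0
ADD      : 91
POP      : (empty)
PUSH -4  : -4
PUSH -1  : -4 -1
POP      : -4
NEG      : 4

4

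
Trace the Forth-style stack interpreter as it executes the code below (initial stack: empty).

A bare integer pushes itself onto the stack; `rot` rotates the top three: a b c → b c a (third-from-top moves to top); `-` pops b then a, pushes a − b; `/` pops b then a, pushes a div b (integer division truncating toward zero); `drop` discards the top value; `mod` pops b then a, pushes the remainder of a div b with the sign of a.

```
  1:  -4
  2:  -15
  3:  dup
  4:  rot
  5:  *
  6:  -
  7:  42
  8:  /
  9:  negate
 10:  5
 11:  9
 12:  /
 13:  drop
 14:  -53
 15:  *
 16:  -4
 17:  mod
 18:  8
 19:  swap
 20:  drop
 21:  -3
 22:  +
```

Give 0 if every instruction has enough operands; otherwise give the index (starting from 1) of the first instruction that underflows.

0

-4      [-4]
-15     [-4, -15]
dup     [-4, -15, -15]
rot     [-15, -15, -4]
*       [-15, 60]
-       [-75]
42      [-75, 42]
/       [-1]
negate  [1]
5       [1, 5]
9       [1, 5, 9]
/       [1, 0]
drop    [1]
-53     [1, -53]
*       [-53]
-4      [-53, -4]
mod     [-1]
8       [-1, 8]
swap    [8, -1]
drop    [8]
-3      [8, -3]
+       [5]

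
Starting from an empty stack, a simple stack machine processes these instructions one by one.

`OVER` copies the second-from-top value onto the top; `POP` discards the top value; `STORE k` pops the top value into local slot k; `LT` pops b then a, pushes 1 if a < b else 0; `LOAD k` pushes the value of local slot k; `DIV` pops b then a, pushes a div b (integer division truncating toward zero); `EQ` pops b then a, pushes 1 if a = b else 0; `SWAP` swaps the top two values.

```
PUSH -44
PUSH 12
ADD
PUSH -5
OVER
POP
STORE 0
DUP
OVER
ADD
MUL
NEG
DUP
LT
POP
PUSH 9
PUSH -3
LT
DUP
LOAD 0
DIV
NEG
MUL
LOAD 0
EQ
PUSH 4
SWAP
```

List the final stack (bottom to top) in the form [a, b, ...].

[4, 0]

PUSH -44  [-44]
PUSH 12   [-44, 12]
ADD       [-32]
PUSH -5   [-32, -5]
OVER      [-32, -5, -32]
POP       [-32, -5]
STORE 0   [-32]
DUP       [-32, -32]
OVER      [-32, -32, -32]
ADD       [-32, -64]
MUL       [2048]
NEG       [-2048]
DUP       [-2048, -2048]
LT        [0]
POP       []
PUSH 9    [9]
PUSH -3   [9, -3]
LT        [0]
DUP       [0, 0]
LOAD 0    [0, 0, -5]
DIV       [0, 0]
NEG       [0, 0]
MUL       [0]
LOAD 0    [0, -5]
EQ        [0]
PUSH 4    [0, 4]
SWAP      [4, 0]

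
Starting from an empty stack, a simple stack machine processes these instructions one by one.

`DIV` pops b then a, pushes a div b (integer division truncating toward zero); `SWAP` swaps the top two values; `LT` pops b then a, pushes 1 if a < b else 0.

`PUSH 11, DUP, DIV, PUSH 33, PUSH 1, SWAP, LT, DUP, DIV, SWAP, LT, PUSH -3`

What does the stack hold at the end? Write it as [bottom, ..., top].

[0, -3]

PUSH 11  [11]
DUP      [11, 11]
DIV      [1]
PUSH 33  [1, 33]
PUSH 1   [1, 33, 1]
SWAP     [1, 1, 33]
LT       [1, 1]
DUP      [1, 1, 1]
DIV      [1, 1]
SWAP     [1, 1]
LT       [0]
PUSH -3  [0, -3]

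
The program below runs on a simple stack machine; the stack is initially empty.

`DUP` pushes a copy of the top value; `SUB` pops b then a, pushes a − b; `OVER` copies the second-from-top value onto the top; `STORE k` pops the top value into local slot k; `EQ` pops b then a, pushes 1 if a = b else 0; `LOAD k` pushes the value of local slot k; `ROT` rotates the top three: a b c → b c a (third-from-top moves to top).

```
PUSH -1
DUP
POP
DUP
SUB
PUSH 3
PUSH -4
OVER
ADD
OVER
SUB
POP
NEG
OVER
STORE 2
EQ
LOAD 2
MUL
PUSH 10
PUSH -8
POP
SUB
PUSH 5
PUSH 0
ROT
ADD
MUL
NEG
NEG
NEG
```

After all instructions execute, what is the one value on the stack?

50

PUSH -1 : -1
DUP     : -1 -1
POP     : -1
DUP     : -1 -1
SUB     : 0
PUSH 3  : 0 3
PUSH -4 : 0 3 -4
OVER    : 0 3 -4 3
ADD     : 0 3 -1
OVER    : 0 3 -1 3
SUB     : 0 3 -4
POP     : 0 3
NEG     : 0 -3
OVER    : 0 -3 0
STORE 2 : 0 -3
EQ      : 0
LOAD 2  : 0 0
MUL     : 0
PUSH 10 : 0 10
PUSH -8 : 0 10 -8
POP     : 0 10
SUB     : -10
PUSH 5  : -10 5
PUSH 0  : -10 5 0
ROT     : 5 0 -10
ADD     : 5 -10
MUL     : -50
NEG     : 50
NEG     : -50
NEG     : 50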